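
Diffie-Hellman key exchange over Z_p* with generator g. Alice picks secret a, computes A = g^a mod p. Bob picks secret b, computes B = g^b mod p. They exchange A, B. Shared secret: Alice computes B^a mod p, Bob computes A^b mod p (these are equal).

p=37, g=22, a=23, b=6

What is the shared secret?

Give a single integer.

Answer: 11

Derivation:
A = 22^23 mod 37  (bits of 23 = 10111)
  bit 0 = 1: r = r^2 * 22 mod 37 = 1^2 * 22 = 1*22 = 22
  bit 1 = 0: r = r^2 mod 37 = 22^2 = 3
  bit 2 = 1: r = r^2 * 22 mod 37 = 3^2 * 22 = 9*22 = 13
  bit 3 = 1: r = r^2 * 22 mod 37 = 13^2 * 22 = 21*22 = 18
  bit 4 = 1: r = r^2 * 22 mod 37 = 18^2 * 22 = 28*22 = 24
  -> A = 24
B = 22^6 mod 37  (bits of 6 = 110)
  bit 0 = 1: r = r^2 * 22 mod 37 = 1^2 * 22 = 1*22 = 22
  bit 1 = 1: r = r^2 * 22 mod 37 = 22^2 * 22 = 3*22 = 29
  bit 2 = 0: r = r^2 mod 37 = 29^2 = 27
  -> B = 27
s = B^a = 27^23 mod 37  (bits of 23 = 10111)
  bit 0 = 1: r = r^2 * 27 mod 37 = 1^2 * 27 = 1*27 = 27
  bit 1 = 0: r = r^2 mod 37 = 27^2 = 26
  bit 2 = 1: r = r^2 * 27 mod 37 = 26^2 * 27 = 10*27 = 11
  bit 3 = 1: r = r^2 * 27 mod 37 = 11^2 * 27 = 10*27 = 11
  bit 4 = 1: r = r^2 * 27 mod 37 = 11^2 * 27 = 10*27 = 11
  -> s = B^a = 11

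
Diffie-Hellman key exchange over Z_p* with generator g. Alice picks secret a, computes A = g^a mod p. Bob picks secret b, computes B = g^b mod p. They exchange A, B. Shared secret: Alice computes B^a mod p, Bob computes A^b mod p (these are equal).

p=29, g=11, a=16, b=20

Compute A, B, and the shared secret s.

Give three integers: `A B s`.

A = 11^16 mod 29  (bits of 16 = 10000)
  bit 0 = 1: r = r^2 * 11 mod 29 = 1^2 * 11 = 1*11 = 11
  bit 1 = 0: r = r^2 mod 29 = 11^2 = 5
  bit 2 = 0: r = r^2 mod 29 = 5^2 = 25
  bit 3 = 0: r = r^2 mod 29 = 25^2 = 16
  bit 4 = 0: r = r^2 mod 29 = 16^2 = 24
  -> A = 24
B = 11^20 mod 29  (bits of 20 = 10100)
  bit 0 = 1: r = r^2 * 11 mod 29 = 1^2 * 11 = 1*11 = 11
  bit 1 = 0: r = r^2 mod 29 = 11^2 = 5
  bit 2 = 1: r = r^2 * 11 mod 29 = 5^2 * 11 = 25*11 = 14
  bit 3 = 0: r = r^2 mod 29 = 14^2 = 22
  bit 4 = 0: r = r^2 mod 29 = 22^2 = 20
  -> B = 20
s = B^a = 20^16 mod 29  (bits of 16 = 10000)
  bit 0 = 1: r = r^2 * 20 mod 29 = 1^2 * 20 = 1*20 = 20
  bit 1 = 0: r = r^2 mod 29 = 20^2 = 23
  bit 2 = 0: r = r^2 mod 29 = 23^2 = 7
  bit 3 = 0: r = r^2 mod 29 = 7^2 = 20
  bit 4 = 0: r = r^2 mod 29 = 20^2 = 23
  -> s = B^a = 23

Answer: 24 20 23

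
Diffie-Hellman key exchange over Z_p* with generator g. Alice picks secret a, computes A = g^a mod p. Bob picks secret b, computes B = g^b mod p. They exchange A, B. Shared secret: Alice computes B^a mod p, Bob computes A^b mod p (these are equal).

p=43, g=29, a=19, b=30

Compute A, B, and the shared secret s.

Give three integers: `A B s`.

Answer: 34 4 35

Derivation:
A = 29^19 mod 43  (bits of 19 = 10011)
  bit 0 = 1: r = r^2 * 29 mod 43 = 1^2 * 29 = 1*29 = 29
  bit 1 = 0: r = r^2 mod 43 = 29^2 = 24
  bit 2 = 0: r = r^2 mod 43 = 24^2 = 17
  bit 3 = 1: r = r^2 * 29 mod 43 = 17^2 * 29 = 31*29 = 39
  bit 4 = 1: r = r^2 * 29 mod 43 = 39^2 * 29 = 16*29 = 34
  -> A = 34
B = 29^30 mod 43  (bits of 30 = 11110)
  bit 0 = 1: r = r^2 * 29 mod 43 = 1^2 * 29 = 1*29 = 29
  bit 1 = 1: r = r^2 * 29 mod 43 = 29^2 * 29 = 24*29 = 8
  bit 2 = 1: r = r^2 * 29 mod 43 = 8^2 * 29 = 21*29 = 7
  bit 3 = 1: r = r^2 * 29 mod 43 = 7^2 * 29 = 6*29 = 2
  bit 4 = 0: r = r^2 mod 43 = 2^2 = 4
  -> B = 4
s = B^a = 4^19 mod 43  (bits of 19 = 10011)
  bit 0 = 1: r = r^2 * 4 mod 43 = 1^2 * 4 = 1*4 = 4
  bit 1 = 0: r = r^2 mod 43 = 4^2 = 16
  bit 2 = 0: r = r^2 mod 43 = 16^2 = 41
  bit 3 = 1: r = r^2 * 4 mod 43 = 41^2 * 4 = 4*4 = 16
  bit 4 = 1: r = r^2 * 4 mod 43 = 16^2 * 4 = 41*4 = 35
  -> s = B^a = 35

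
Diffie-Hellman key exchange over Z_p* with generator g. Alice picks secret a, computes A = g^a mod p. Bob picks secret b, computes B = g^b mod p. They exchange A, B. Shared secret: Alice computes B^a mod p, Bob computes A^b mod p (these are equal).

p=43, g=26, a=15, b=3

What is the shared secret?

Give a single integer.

A = 26^15 mod 43  (bits of 15 = 1111)
  bit 0 = 1: r = r^2 * 26 mod 43 = 1^2 * 26 = 1*26 = 26
  bit 1 = 1: r = r^2 * 26 mod 43 = 26^2 * 26 = 31*26 = 32
  bit 2 = 1: r = r^2 * 26 mod 43 = 32^2 * 26 = 35*26 = 7
  bit 3 = 1: r = r^2 * 26 mod 43 = 7^2 * 26 = 6*26 = 27
  -> A = 27
B = 26^3 mod 43  (bits of 3 = 11)
  bit 0 = 1: r = r^2 * 26 mod 43 = 1^2 * 26 = 1*26 = 26
  bit 1 = 1: r = r^2 * 26 mod 43 = 26^2 * 26 = 31*26 = 32
  -> B = 32
s = B^a = 32^15 mod 43  (bits of 15 = 1111)
  bit 0 = 1: r = r^2 * 32 mod 43 = 1^2 * 32 = 1*32 = 32
  bit 1 = 1: r = r^2 * 32 mod 43 = 32^2 * 32 = 35*32 = 2
  bit 2 = 1: r = r^2 * 32 mod 43 = 2^2 * 32 = 4*32 = 42
  bit 3 = 1: r = r^2 * 32 mod 43 = 42^2 * 32 = 1*32 = 32
  -> s = B^a = 32

Answer: 32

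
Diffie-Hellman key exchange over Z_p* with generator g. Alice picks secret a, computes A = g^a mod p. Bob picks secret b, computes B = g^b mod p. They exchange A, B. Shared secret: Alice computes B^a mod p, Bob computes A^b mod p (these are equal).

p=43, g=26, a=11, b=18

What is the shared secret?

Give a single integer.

A = 26^11 mod 43  (bits of 11 = 1011)
  bit 0 = 1: r = r^2 * 26 mod 43 = 1^2 * 26 = 1*26 = 26
  bit 1 = 0: r = r^2 mod 43 = 26^2 = 31
  bit 2 = 1: r = r^2 * 26 mod 43 = 31^2 * 26 = 15*26 = 3
  bit 3 = 1: r = r^2 * 26 mod 43 = 3^2 * 26 = 9*26 = 19
  -> A = 19
B = 26^18 mod 43  (bits of 18 = 10010)
  bit 0 = 1: r = r^2 * 26 mod 43 = 1^2 * 26 = 1*26 = 26
  bit 1 = 0: r = r^2 mod 43 = 26^2 = 31
  bit 2 = 0: r = r^2 mod 43 = 31^2 = 15
  bit 3 = 1: r = r^2 * 26 mod 43 = 15^2 * 26 = 10*26 = 2
  bit 4 = 0: r = r^2 mod 43 = 2^2 = 4
  -> B = 4
s = B^a = 4^11 mod 43  (bits of 11 = 1011)
  bit 0 = 1: r = r^2 * 4 mod 43 = 1^2 * 4 = 1*4 = 4
  bit 1 = 0: r = r^2 mod 43 = 4^2 = 16
  bit 2 = 1: r = r^2 * 4 mod 43 = 16^2 * 4 = 41*4 = 35
  bit 3 = 1: r = r^2 * 4 mod 43 = 35^2 * 4 = 21*4 = 41
  -> s = B^a = 41

Answer: 41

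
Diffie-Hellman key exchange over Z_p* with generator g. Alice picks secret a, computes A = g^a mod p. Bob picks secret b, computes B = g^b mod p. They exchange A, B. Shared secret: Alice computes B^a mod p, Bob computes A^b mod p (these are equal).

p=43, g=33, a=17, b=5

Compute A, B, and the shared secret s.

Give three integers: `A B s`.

Answer: 34 18 33

Derivation:
A = 33^17 mod 43  (bits of 17 = 10001)
  bit 0 = 1: r = r^2 * 33 mod 43 = 1^2 * 33 = 1*33 = 33
  bit 1 = 0: r = r^2 mod 43 = 33^2 = 14
  bit 2 = 0: r = r^2 mod 43 = 14^2 = 24
  bit 3 = 0: r = r^2 mod 43 = 24^2 = 17
  bit 4 = 1: r = r^2 * 33 mod 43 = 17^2 * 33 = 31*33 = 34
  -> A = 34
B = 33^5 mod 43  (bits of 5 = 101)
  bit 0 = 1: r = r^2 * 33 mod 43 = 1^2 * 33 = 1*33 = 33
  bit 1 = 0: r = r^2 mod 43 = 33^2 = 14
  bit 2 = 1: r = r^2 * 33 mod 43 = 14^2 * 33 = 24*33 = 18
  -> B = 18
s = B^a = 18^17 mod 43  (bits of 17 = 10001)
  bit 0 = 1: r = r^2 * 18 mod 43 = 1^2 * 18 = 1*18 = 18
  bit 1 = 0: r = r^2 mod 43 = 18^2 = 23
  bit 2 = 0: r = r^2 mod 43 = 23^2 = 13
  bit 3 = 0: r = r^2 mod 43 = 13^2 = 40
  bit 4 = 1: r = r^2 * 18 mod 43 = 40^2 * 18 = 9*18 = 33
  -> s = B^a = 33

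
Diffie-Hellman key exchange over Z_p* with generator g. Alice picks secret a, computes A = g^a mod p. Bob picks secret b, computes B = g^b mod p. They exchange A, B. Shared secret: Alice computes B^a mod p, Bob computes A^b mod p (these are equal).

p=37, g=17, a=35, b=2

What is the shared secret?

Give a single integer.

A = 17^35 mod 37  (bits of 35 = 100011)
  bit 0 = 1: r = r^2 * 17 mod 37 = 1^2 * 17 = 1*17 = 17
  bit 1 = 0: r = r^2 mod 37 = 17^2 = 30
  bit 2 = 0: r = r^2 mod 37 = 30^2 = 12
  bit 3 = 0: r = r^2 mod 37 = 12^2 = 33
  bit 4 = 1: r = r^2 * 17 mod 37 = 33^2 * 17 = 16*17 = 13
  bit 5 = 1: r = r^2 * 17 mod 37 = 13^2 * 17 = 21*17 = 24
  -> A = 24
B = 17^2 mod 37  (bits of 2 = 10)
  bit 0 = 1: r = r^2 * 17 mod 37 = 1^2 * 17 = 1*17 = 17
  bit 1 = 0: r = r^2 mod 37 = 17^2 = 30
  -> B = 30
s = B^a = 30^35 mod 37  (bits of 35 = 100011)
  bit 0 = 1: r = r^2 * 30 mod 37 = 1^2 * 30 = 1*30 = 30
  bit 1 = 0: r = r^2 mod 37 = 30^2 = 12
  bit 2 = 0: r = r^2 mod 37 = 12^2 = 33
  bit 3 = 0: r = r^2 mod 37 = 33^2 = 16
  bit 4 = 1: r = r^2 * 30 mod 37 = 16^2 * 30 = 34*30 = 21
  bit 5 = 1: r = r^2 * 30 mod 37 = 21^2 * 30 = 34*30 = 21
  -> s = B^a = 21

Answer: 21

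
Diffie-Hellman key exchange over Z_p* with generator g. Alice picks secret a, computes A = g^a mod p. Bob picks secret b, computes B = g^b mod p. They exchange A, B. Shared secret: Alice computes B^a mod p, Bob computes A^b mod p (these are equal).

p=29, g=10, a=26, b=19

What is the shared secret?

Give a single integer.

Answer: 5

Derivation:
A = 10^26 mod 29  (bits of 26 = 11010)
  bit 0 = 1: r = r^2 * 10 mod 29 = 1^2 * 10 = 1*10 = 10
  bit 1 = 1: r = r^2 * 10 mod 29 = 10^2 * 10 = 13*10 = 14
  bit 2 = 0: r = r^2 mod 29 = 14^2 = 22
  bit 3 = 1: r = r^2 * 10 mod 29 = 22^2 * 10 = 20*10 = 26
  bit 4 = 0: r = r^2 mod 29 = 26^2 = 9
  -> A = 9
B = 10^19 mod 29  (bits of 19 = 10011)
  bit 0 = 1: r = r^2 * 10 mod 29 = 1^2 * 10 = 1*10 = 10
  bit 1 = 0: r = r^2 mod 29 = 10^2 = 13
  bit 2 = 0: r = r^2 mod 29 = 13^2 = 24
  bit 3 = 1: r = r^2 * 10 mod 29 = 24^2 * 10 = 25*10 = 18
  bit 4 = 1: r = r^2 * 10 mod 29 = 18^2 * 10 = 5*10 = 21
  -> B = 21
s = B^a = 21^26 mod 29  (bits of 26 = 11010)
  bit 0 = 1: r = r^2 * 21 mod 29 = 1^2 * 21 = 1*21 = 21
  bit 1 = 1: r = r^2 * 21 mod 29 = 21^2 * 21 = 6*21 = 10
  bit 2 = 0: r = r^2 mod 29 = 10^2 = 13
  bit 3 = 1: r = r^2 * 21 mod 29 = 13^2 * 21 = 24*21 = 11
  bit 4 = 0: r = r^2 mod 29 = 11^2 = 5
  -> s = B^a = 5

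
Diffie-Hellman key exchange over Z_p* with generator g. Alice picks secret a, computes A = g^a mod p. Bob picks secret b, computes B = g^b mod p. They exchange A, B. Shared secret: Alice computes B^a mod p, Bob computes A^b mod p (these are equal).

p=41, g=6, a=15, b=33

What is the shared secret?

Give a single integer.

A = 6^15 mod 41  (bits of 15 = 1111)
  bit 0 = 1: r = r^2 * 6 mod 41 = 1^2 * 6 = 1*6 = 6
  bit 1 = 1: r = r^2 * 6 mod 41 = 6^2 * 6 = 36*6 = 11
  bit 2 = 1: r = r^2 * 6 mod 41 = 11^2 * 6 = 39*6 = 29
  bit 3 = 1: r = r^2 * 6 mod 41 = 29^2 * 6 = 21*6 = 3
  -> A = 3
B = 6^33 mod 41  (bits of 33 = 100001)
  bit 0 = 1: r = r^2 * 6 mod 41 = 1^2 * 6 = 1*6 = 6
  bit 1 = 0: r = r^2 mod 41 = 6^2 = 36
  bit 2 = 0: r = r^2 mod 41 = 36^2 = 25
  bit 3 = 0: r = r^2 mod 41 = 25^2 = 10
  bit 4 = 0: r = r^2 mod 41 = 10^2 = 18
  bit 5 = 1: r = r^2 * 6 mod 41 = 18^2 * 6 = 37*6 = 17
  -> B = 17
s = B^a = 17^15 mod 41  (bits of 15 = 1111)
  bit 0 = 1: r = r^2 * 17 mod 41 = 1^2 * 17 = 1*17 = 17
  bit 1 = 1: r = r^2 * 17 mod 41 = 17^2 * 17 = 2*17 = 34
  bit 2 = 1: r = r^2 * 17 mod 41 = 34^2 * 17 = 8*17 = 13
  bit 3 = 1: r = r^2 * 17 mod 41 = 13^2 * 17 = 5*17 = 3
  -> s = B^a = 3

Answer: 3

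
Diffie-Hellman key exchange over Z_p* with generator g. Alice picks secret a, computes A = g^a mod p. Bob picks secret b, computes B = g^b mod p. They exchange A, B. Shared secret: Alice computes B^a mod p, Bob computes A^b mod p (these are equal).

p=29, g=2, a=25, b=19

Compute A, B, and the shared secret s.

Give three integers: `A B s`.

A = 2^25 mod 29  (bits of 25 = 11001)
  bit 0 = 1: r = r^2 * 2 mod 29 = 1^2 * 2 = 1*2 = 2
  bit 1 = 1: r = r^2 * 2 mod 29 = 2^2 * 2 = 4*2 = 8
  bit 2 = 0: r = r^2 mod 29 = 8^2 = 6
  bit 3 = 0: r = r^2 mod 29 = 6^2 = 7
  bit 4 = 1: r = r^2 * 2 mod 29 = 7^2 * 2 = 20*2 = 11
  -> A = 11
B = 2^19 mod 29  (bits of 19 = 10011)
  bit 0 = 1: r = r^2 * 2 mod 29 = 1^2 * 2 = 1*2 = 2
  bit 1 = 0: r = r^2 mod 29 = 2^2 = 4
  bit 2 = 0: r = r^2 mod 29 = 4^2 = 16
  bit 3 = 1: r = r^2 * 2 mod 29 = 16^2 * 2 = 24*2 = 19
  bit 4 = 1: r = r^2 * 2 mod 29 = 19^2 * 2 = 13*2 = 26
  -> B = 26
s = B^a = 26^25 mod 29  (bits of 25 = 11001)
  bit 0 = 1: r = r^2 * 26 mod 29 = 1^2 * 26 = 1*26 = 26
  bit 1 = 1: r = r^2 * 26 mod 29 = 26^2 * 26 = 9*26 = 2
  bit 2 = 0: r = r^2 mod 29 = 2^2 = 4
  bit 3 = 0: r = r^2 mod 29 = 4^2 = 16
  bit 4 = 1: r = r^2 * 26 mod 29 = 16^2 * 26 = 24*26 = 15
  -> s = B^a = 15

Answer: 11 26 15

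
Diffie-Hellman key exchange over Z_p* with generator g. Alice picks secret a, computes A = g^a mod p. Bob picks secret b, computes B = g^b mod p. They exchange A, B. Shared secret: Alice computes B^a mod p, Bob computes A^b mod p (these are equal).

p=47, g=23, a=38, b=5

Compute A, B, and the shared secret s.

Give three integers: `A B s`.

A = 23^38 mod 47  (bits of 38 = 100110)
  bit 0 = 1: r = r^2 * 23 mod 47 = 1^2 * 23 = 1*23 = 23
  bit 1 = 0: r = r^2 mod 47 = 23^2 = 12
  bit 2 = 0: r = r^2 mod 47 = 12^2 = 3
  bit 3 = 1: r = r^2 * 23 mod 47 = 3^2 * 23 = 9*23 = 19
  bit 4 = 1: r = r^2 * 23 mod 47 = 19^2 * 23 = 32*23 = 31
  bit 5 = 0: r = r^2 mod 47 = 31^2 = 21
  -> A = 21
B = 23^5 mod 47  (bits of 5 = 101)
  bit 0 = 1: r = r^2 * 23 mod 47 = 1^2 * 23 = 1*23 = 23
  bit 1 = 0: r = r^2 mod 47 = 23^2 = 12
  bit 2 = 1: r = r^2 * 23 mod 47 = 12^2 * 23 = 3*23 = 22
  -> B = 22
s = B^a = 22^38 mod 47  (bits of 38 = 100110)
  bit 0 = 1: r = r^2 * 22 mod 47 = 1^2 * 22 = 1*22 = 22
  bit 1 = 0: r = r^2 mod 47 = 22^2 = 14
  bit 2 = 0: r = r^2 mod 47 = 14^2 = 8
  bit 3 = 1: r = r^2 * 22 mod 47 = 8^2 * 22 = 17*22 = 45
  bit 4 = 1: r = r^2 * 22 mod 47 = 45^2 * 22 = 4*22 = 41
  bit 5 = 0: r = r^2 mod 47 = 41^2 = 36
  -> s = B^a = 36

Answer: 21 22 36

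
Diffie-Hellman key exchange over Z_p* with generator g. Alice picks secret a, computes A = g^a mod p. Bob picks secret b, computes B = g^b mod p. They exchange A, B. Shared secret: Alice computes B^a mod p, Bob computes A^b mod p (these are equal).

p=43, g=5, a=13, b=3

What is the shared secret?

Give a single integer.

A = 5^13 mod 43  (bits of 13 = 1101)
  bit 0 = 1: r = r^2 * 5 mod 43 = 1^2 * 5 = 1*5 = 5
  bit 1 = 1: r = r^2 * 5 mod 43 = 5^2 * 5 = 25*5 = 39
  bit 2 = 0: r = r^2 mod 43 = 39^2 = 16
  bit 3 = 1: r = r^2 * 5 mod 43 = 16^2 * 5 = 41*5 = 33
  -> A = 33
B = 5^3 mod 43  (bits of 3 = 11)
  bit 0 = 1: r = r^2 * 5 mod 43 = 1^2 * 5 = 1*5 = 5
  bit 1 = 1: r = r^2 * 5 mod 43 = 5^2 * 5 = 25*5 = 39
  -> B = 39
s = B^a = 39^13 mod 43  (bits of 13 = 1101)
  bit 0 = 1: r = r^2 * 39 mod 43 = 1^2 * 39 = 1*39 = 39
  bit 1 = 1: r = r^2 * 39 mod 43 = 39^2 * 39 = 16*39 = 22
  bit 2 = 0: r = r^2 mod 43 = 22^2 = 11
  bit 3 = 1: r = r^2 * 39 mod 43 = 11^2 * 39 = 35*39 = 32
  -> s = B^a = 32

Answer: 32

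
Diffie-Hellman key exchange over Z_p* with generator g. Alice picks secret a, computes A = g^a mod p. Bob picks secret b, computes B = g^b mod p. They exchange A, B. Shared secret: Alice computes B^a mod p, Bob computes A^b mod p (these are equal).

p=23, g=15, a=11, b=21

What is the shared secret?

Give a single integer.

Answer: 22

Derivation:
A = 15^11 mod 23  (bits of 11 = 1011)
  bit 0 = 1: r = r^2 * 15 mod 23 = 1^2 * 15 = 1*15 = 15
  bit 1 = 0: r = r^2 mod 23 = 15^2 = 18
  bit 2 = 1: r = r^2 * 15 mod 23 = 18^2 * 15 = 2*15 = 7
  bit 3 = 1: r = r^2 * 15 mod 23 = 7^2 * 15 = 3*15 = 22
  -> A = 22
B = 15^21 mod 23  (bits of 21 = 10101)
  bit 0 = 1: r = r^2 * 15 mod 23 = 1^2 * 15 = 1*15 = 15
  bit 1 = 0: r = r^2 mod 23 = 15^2 = 18
  bit 2 = 1: r = r^2 * 15 mod 23 = 18^2 * 15 = 2*15 = 7
  bit 3 = 0: r = r^2 mod 23 = 7^2 = 3
  bit 4 = 1: r = r^2 * 15 mod 23 = 3^2 * 15 = 9*15 = 20
  -> B = 20
s = B^a = 20^11 mod 23  (bits of 11 = 1011)
  bit 0 = 1: r = r^2 * 20 mod 23 = 1^2 * 20 = 1*20 = 20
  bit 1 = 0: r = r^2 mod 23 = 20^2 = 9
  bit 2 = 1: r = r^2 * 20 mod 23 = 9^2 * 20 = 12*20 = 10
  bit 3 = 1: r = r^2 * 20 mod 23 = 10^2 * 20 = 8*20 = 22
  -> s = B^a = 22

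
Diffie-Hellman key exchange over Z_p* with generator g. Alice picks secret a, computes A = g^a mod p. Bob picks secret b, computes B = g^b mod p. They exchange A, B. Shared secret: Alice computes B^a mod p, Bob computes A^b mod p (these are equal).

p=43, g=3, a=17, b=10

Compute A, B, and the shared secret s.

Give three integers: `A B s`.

Answer: 26 10 9

Derivation:
A = 3^17 mod 43  (bits of 17 = 10001)
  bit 0 = 1: r = r^2 * 3 mod 43 = 1^2 * 3 = 1*3 = 3
  bit 1 = 0: r = r^2 mod 43 = 3^2 = 9
  bit 2 = 0: r = r^2 mod 43 = 9^2 = 38
  bit 3 = 0: r = r^2 mod 43 = 38^2 = 25
  bit 4 = 1: r = r^2 * 3 mod 43 = 25^2 * 3 = 23*3 = 26
  -> A = 26
B = 3^10 mod 43  (bits of 10 = 1010)
  bit 0 = 1: r = r^2 * 3 mod 43 = 1^2 * 3 = 1*3 = 3
  bit 1 = 0: r = r^2 mod 43 = 3^2 = 9
  bit 2 = 1: r = r^2 * 3 mod 43 = 9^2 * 3 = 38*3 = 28
  bit 3 = 0: r = r^2 mod 43 = 28^2 = 10
  -> B = 10
s = B^a = 10^17 mod 43  (bits of 17 = 10001)
  bit 0 = 1: r = r^2 * 10 mod 43 = 1^2 * 10 = 1*10 = 10
  bit 1 = 0: r = r^2 mod 43 = 10^2 = 14
  bit 2 = 0: r = r^2 mod 43 = 14^2 = 24
  bit 3 = 0: r = r^2 mod 43 = 24^2 = 17
  bit 4 = 1: r = r^2 * 10 mod 43 = 17^2 * 10 = 31*10 = 9
  -> s = B^a = 9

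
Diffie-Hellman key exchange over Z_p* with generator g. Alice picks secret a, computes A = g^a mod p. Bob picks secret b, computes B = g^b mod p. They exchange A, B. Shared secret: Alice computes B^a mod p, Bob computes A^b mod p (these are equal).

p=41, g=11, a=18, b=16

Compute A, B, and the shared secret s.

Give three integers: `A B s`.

Answer: 21 10 16

Derivation:
A = 11^18 mod 41  (bits of 18 = 10010)
  bit 0 = 1: r = r^2 * 11 mod 41 = 1^2 * 11 = 1*11 = 11
  bit 1 = 0: r = r^2 mod 41 = 11^2 = 39
  bit 2 = 0: r = r^2 mod 41 = 39^2 = 4
  bit 3 = 1: r = r^2 * 11 mod 41 = 4^2 * 11 = 16*11 = 12
  bit 4 = 0: r = r^2 mod 41 = 12^2 = 21
  -> A = 21
B = 11^16 mod 41  (bits of 16 = 10000)
  bit 0 = 1: r = r^2 * 11 mod 41 = 1^2 * 11 = 1*11 = 11
  bit 1 = 0: r = r^2 mod 41 = 11^2 = 39
  bit 2 = 0: r = r^2 mod 41 = 39^2 = 4
  bit 3 = 0: r = r^2 mod 41 = 4^2 = 16
  bit 4 = 0: r = r^2 mod 41 = 16^2 = 10
  -> B = 10
s = B^a = 10^18 mod 41  (bits of 18 = 10010)
  bit 0 = 1: r = r^2 * 10 mod 41 = 1^2 * 10 = 1*10 = 10
  bit 1 = 0: r = r^2 mod 41 = 10^2 = 18
  bit 2 = 0: r = r^2 mod 41 = 18^2 = 37
  bit 3 = 1: r = r^2 * 10 mod 41 = 37^2 * 10 = 16*10 = 37
  bit 4 = 0: r = r^2 mod 41 = 37^2 = 16
  -> s = B^a = 16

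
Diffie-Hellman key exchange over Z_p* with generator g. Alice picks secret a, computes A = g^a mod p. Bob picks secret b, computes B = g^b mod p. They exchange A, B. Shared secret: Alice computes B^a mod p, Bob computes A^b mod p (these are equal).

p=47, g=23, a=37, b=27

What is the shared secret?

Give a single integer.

A = 23^37 mod 47  (bits of 37 = 100101)
  bit 0 = 1: r = r^2 * 23 mod 47 = 1^2 * 23 = 1*23 = 23
  bit 1 = 0: r = r^2 mod 47 = 23^2 = 12
  bit 2 = 0: r = r^2 mod 47 = 12^2 = 3
  bit 3 = 1: r = r^2 * 23 mod 47 = 3^2 * 23 = 9*23 = 19
  bit 4 = 0: r = r^2 mod 47 = 19^2 = 32
  bit 5 = 1: r = r^2 * 23 mod 47 = 32^2 * 23 = 37*23 = 5
  -> A = 5
B = 23^27 mod 47  (bits of 27 = 11011)
  bit 0 = 1: r = r^2 * 23 mod 47 = 1^2 * 23 = 1*23 = 23
  bit 1 = 1: r = r^2 * 23 mod 47 = 23^2 * 23 = 12*23 = 41
  bit 2 = 0: r = r^2 mod 47 = 41^2 = 36
  bit 3 = 1: r = r^2 * 23 mod 47 = 36^2 * 23 = 27*23 = 10
  bit 4 = 1: r = r^2 * 23 mod 47 = 10^2 * 23 = 6*23 = 44
  -> B = 44
s = B^a = 44^37 mod 47  (bits of 37 = 100101)
  bit 0 = 1: r = r^2 * 44 mod 47 = 1^2 * 44 = 1*44 = 44
  bit 1 = 0: r = r^2 mod 47 = 44^2 = 9
  bit 2 = 0: r = r^2 mod 47 = 9^2 = 34
  bit 3 = 1: r = r^2 * 44 mod 47 = 34^2 * 44 = 28*44 = 10
  bit 4 = 0: r = r^2 mod 47 = 10^2 = 6
  bit 5 = 1: r = r^2 * 44 mod 47 = 6^2 * 44 = 36*44 = 33
  -> s = B^a = 33

Answer: 33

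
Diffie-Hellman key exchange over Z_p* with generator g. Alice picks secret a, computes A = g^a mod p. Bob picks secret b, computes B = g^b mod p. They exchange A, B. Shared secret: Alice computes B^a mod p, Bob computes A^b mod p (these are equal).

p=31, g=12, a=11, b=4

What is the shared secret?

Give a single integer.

A = 12^11 mod 31  (bits of 11 = 1011)
  bit 0 = 1: r = r^2 * 12 mod 31 = 1^2 * 12 = 1*12 = 12
  bit 1 = 0: r = r^2 mod 31 = 12^2 = 20
  bit 2 = 1: r = r^2 * 12 mod 31 = 20^2 * 12 = 28*12 = 26
  bit 3 = 1: r = r^2 * 12 mod 31 = 26^2 * 12 = 25*12 = 21
  -> A = 21
B = 12^4 mod 31  (bits of 4 = 100)
  bit 0 = 1: r = r^2 * 12 mod 31 = 1^2 * 12 = 1*12 = 12
  bit 1 = 0: r = r^2 mod 31 = 12^2 = 20
  bit 2 = 0: r = r^2 mod 31 = 20^2 = 28
  -> B = 28
s = B^a = 28^11 mod 31  (bits of 11 = 1011)
  bit 0 = 1: r = r^2 * 28 mod 31 = 1^2 * 28 = 1*28 = 28
  bit 1 = 0: r = r^2 mod 31 = 28^2 = 9
  bit 2 = 1: r = r^2 * 28 mod 31 = 9^2 * 28 = 19*28 = 5
  bit 3 = 1: r = r^2 * 28 mod 31 = 5^2 * 28 = 25*28 = 18
  -> s = B^a = 18

Answer: 18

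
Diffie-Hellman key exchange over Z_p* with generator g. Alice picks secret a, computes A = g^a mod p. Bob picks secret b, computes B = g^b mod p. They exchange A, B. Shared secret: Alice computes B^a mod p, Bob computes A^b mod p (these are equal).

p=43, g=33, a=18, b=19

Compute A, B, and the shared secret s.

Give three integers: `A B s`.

A = 33^18 mod 43  (bits of 18 = 10010)
  bit 0 = 1: r = r^2 * 33 mod 43 = 1^2 * 33 = 1*33 = 33
  bit 1 = 0: r = r^2 mod 43 = 33^2 = 14
  bit 2 = 0: r = r^2 mod 43 = 14^2 = 24
  bit 3 = 1: r = r^2 * 33 mod 43 = 24^2 * 33 = 17*33 = 2
  bit 4 = 0: r = r^2 mod 43 = 2^2 = 4
  -> A = 4
B = 33^19 mod 43  (bits of 19 = 10011)
  bit 0 = 1: r = r^2 * 33 mod 43 = 1^2 * 33 = 1*33 = 33
  bit 1 = 0: r = r^2 mod 43 = 33^2 = 14
  bit 2 = 0: r = r^2 mod 43 = 14^2 = 24
  bit 3 = 1: r = r^2 * 33 mod 43 = 24^2 * 33 = 17*33 = 2
  bit 4 = 1: r = r^2 * 33 mod 43 = 2^2 * 33 = 4*33 = 3
  -> B = 3
s = B^a = 3^18 mod 43  (bits of 18 = 10010)
  bit 0 = 1: r = r^2 * 3 mod 43 = 1^2 * 3 = 1*3 = 3
  bit 1 = 0: r = r^2 mod 43 = 3^2 = 9
  bit 2 = 0: r = r^2 mod 43 = 9^2 = 38
  bit 3 = 1: r = r^2 * 3 mod 43 = 38^2 * 3 = 25*3 = 32
  bit 4 = 0: r = r^2 mod 43 = 32^2 = 35
  -> s = B^a = 35

Answer: 4 3 35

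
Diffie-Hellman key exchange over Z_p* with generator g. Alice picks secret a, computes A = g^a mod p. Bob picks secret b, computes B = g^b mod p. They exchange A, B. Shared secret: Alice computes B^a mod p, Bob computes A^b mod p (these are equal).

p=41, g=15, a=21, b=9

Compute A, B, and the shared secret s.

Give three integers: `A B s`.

A = 15^21 mod 41  (bits of 21 = 10101)
  bit 0 = 1: r = r^2 * 15 mod 41 = 1^2 * 15 = 1*15 = 15
  bit 1 = 0: r = r^2 mod 41 = 15^2 = 20
  bit 2 = 1: r = r^2 * 15 mod 41 = 20^2 * 15 = 31*15 = 14
  bit 3 = 0: r = r^2 mod 41 = 14^2 = 32
  bit 4 = 1: r = r^2 * 15 mod 41 = 32^2 * 15 = 40*15 = 26
  -> A = 26
B = 15^9 mod 41  (bits of 9 = 1001)
  bit 0 = 1: r = r^2 * 15 mod 41 = 1^2 * 15 = 1*15 = 15
  bit 1 = 0: r = r^2 mod 41 = 15^2 = 20
  bit 2 = 0: r = r^2 mod 41 = 20^2 = 31
  bit 3 = 1: r = r^2 * 15 mod 41 = 31^2 * 15 = 18*15 = 24
  -> B = 24
s = B^a = 24^21 mod 41  (bits of 21 = 10101)
  bit 0 = 1: r = r^2 * 24 mod 41 = 1^2 * 24 = 1*24 = 24
  bit 1 = 0: r = r^2 mod 41 = 24^2 = 2
  bit 2 = 1: r = r^2 * 24 mod 41 = 2^2 * 24 = 4*24 = 14
  bit 3 = 0: r = r^2 mod 41 = 14^2 = 32
  bit 4 = 1: r = r^2 * 24 mod 41 = 32^2 * 24 = 40*24 = 17
  -> s = B^a = 17

Answer: 26 24 17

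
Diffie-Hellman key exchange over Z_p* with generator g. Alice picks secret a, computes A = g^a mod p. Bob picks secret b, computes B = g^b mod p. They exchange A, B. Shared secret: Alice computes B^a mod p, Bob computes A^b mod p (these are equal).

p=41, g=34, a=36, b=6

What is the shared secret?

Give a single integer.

Answer: 16

Derivation:
A = 34^36 mod 41  (bits of 36 = 100100)
  bit 0 = 1: r = r^2 * 34 mod 41 = 1^2 * 34 = 1*34 = 34
  bit 1 = 0: r = r^2 mod 41 = 34^2 = 8
  bit 2 = 0: r = r^2 mod 41 = 8^2 = 23
  bit 3 = 1: r = r^2 * 34 mod 41 = 23^2 * 34 = 37*34 = 28
  bit 4 = 0: r = r^2 mod 41 = 28^2 = 5
  bit 5 = 0: r = r^2 mod 41 = 5^2 = 25
  -> A = 25
B = 34^6 mod 41  (bits of 6 = 110)
  bit 0 = 1: r = r^2 * 34 mod 41 = 1^2 * 34 = 1*34 = 34
  bit 1 = 1: r = r^2 * 34 mod 41 = 34^2 * 34 = 8*34 = 26
  bit 2 = 0: r = r^2 mod 41 = 26^2 = 20
  -> B = 20
s = B^a = 20^36 mod 41  (bits of 36 = 100100)
  bit 0 = 1: r = r^2 * 20 mod 41 = 1^2 * 20 = 1*20 = 20
  bit 1 = 0: r = r^2 mod 41 = 20^2 = 31
  bit 2 = 0: r = r^2 mod 41 = 31^2 = 18
  bit 3 = 1: r = r^2 * 20 mod 41 = 18^2 * 20 = 37*20 = 2
  bit 4 = 0: r = r^2 mod 41 = 2^2 = 4
  bit 5 = 0: r = r^2 mod 41 = 4^2 = 16
  -> s = B^a = 16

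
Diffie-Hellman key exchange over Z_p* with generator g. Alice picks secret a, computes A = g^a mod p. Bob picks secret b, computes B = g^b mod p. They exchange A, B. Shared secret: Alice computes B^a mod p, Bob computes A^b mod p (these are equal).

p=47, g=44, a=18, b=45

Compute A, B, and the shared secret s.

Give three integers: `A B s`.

Answer: 6 31 8

Derivation:
A = 44^18 mod 47  (bits of 18 = 10010)
  bit 0 = 1: r = r^2 * 44 mod 47 = 1^2 * 44 = 1*44 = 44
  bit 1 = 0: r = r^2 mod 47 = 44^2 = 9
  bit 2 = 0: r = r^2 mod 47 = 9^2 = 34
  bit 3 = 1: r = r^2 * 44 mod 47 = 34^2 * 44 = 28*44 = 10
  bit 4 = 0: r = r^2 mod 47 = 10^2 = 6
  -> A = 6
B = 44^45 mod 47  (bits of 45 = 101101)
  bit 0 = 1: r = r^2 * 44 mod 47 = 1^2 * 44 = 1*44 = 44
  bit 1 = 0: r = r^2 mod 47 = 44^2 = 9
  bit 2 = 1: r = r^2 * 44 mod 47 = 9^2 * 44 = 34*44 = 39
  bit 3 = 1: r = r^2 * 44 mod 47 = 39^2 * 44 = 17*44 = 43
  bit 4 = 0: r = r^2 mod 47 = 43^2 = 16
  bit 5 = 1: r = r^2 * 44 mod 47 = 16^2 * 44 = 21*44 = 31
  -> B = 31
s = B^a = 31^18 mod 47  (bits of 18 = 10010)
  bit 0 = 1: r = r^2 * 31 mod 47 = 1^2 * 31 = 1*31 = 31
  bit 1 = 0: r = r^2 mod 47 = 31^2 = 21
  bit 2 = 0: r = r^2 mod 47 = 21^2 = 18
  bit 3 = 1: r = r^2 * 31 mod 47 = 18^2 * 31 = 42*31 = 33
  bit 4 = 0: r = r^2 mod 47 = 33^2 = 8
  -> s = B^a = 8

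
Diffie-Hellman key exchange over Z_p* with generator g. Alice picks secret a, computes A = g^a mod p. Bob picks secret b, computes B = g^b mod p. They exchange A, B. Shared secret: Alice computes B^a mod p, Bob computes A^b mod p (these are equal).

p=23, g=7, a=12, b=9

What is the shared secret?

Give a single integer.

A = 7^12 mod 23  (bits of 12 = 1100)
  bit 0 = 1: r = r^2 * 7 mod 23 = 1^2 * 7 = 1*7 = 7
  bit 1 = 1: r = r^2 * 7 mod 23 = 7^2 * 7 = 3*7 = 21
  bit 2 = 0: r = r^2 mod 23 = 21^2 = 4
  bit 3 = 0: r = r^2 mod 23 = 4^2 = 16
  -> A = 16
B = 7^9 mod 23  (bits of 9 = 1001)
  bit 0 = 1: r = r^2 * 7 mod 23 = 1^2 * 7 = 1*7 = 7
  bit 1 = 0: r = r^2 mod 23 = 7^2 = 3
  bit 2 = 0: r = r^2 mod 23 = 3^2 = 9
  bit 3 = 1: r = r^2 * 7 mod 23 = 9^2 * 7 = 12*7 = 15
  -> B = 15
s = B^a = 15^12 mod 23  (bits of 12 = 1100)
  bit 0 = 1: r = r^2 * 15 mod 23 = 1^2 * 15 = 1*15 = 15
  bit 1 = 1: r = r^2 * 15 mod 23 = 15^2 * 15 = 18*15 = 17
  bit 2 = 0: r = r^2 mod 23 = 17^2 = 13
  bit 3 = 0: r = r^2 mod 23 = 13^2 = 8
  -> s = B^a = 8

Answer: 8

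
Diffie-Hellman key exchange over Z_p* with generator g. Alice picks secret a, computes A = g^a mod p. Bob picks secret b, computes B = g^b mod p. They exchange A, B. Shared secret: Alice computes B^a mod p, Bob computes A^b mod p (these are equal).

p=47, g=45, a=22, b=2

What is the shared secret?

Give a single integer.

A = 45^22 mod 47  (bits of 22 = 10110)
  bit 0 = 1: r = r^2 * 45 mod 47 = 1^2 * 45 = 1*45 = 45
  bit 1 = 0: r = r^2 mod 47 = 45^2 = 4
  bit 2 = 1: r = r^2 * 45 mod 47 = 4^2 * 45 = 16*45 = 15
  bit 3 = 1: r = r^2 * 45 mod 47 = 15^2 * 45 = 37*45 = 20
  bit 4 = 0: r = r^2 mod 47 = 20^2 = 24
  -> A = 24
B = 45^2 mod 47  (bits of 2 = 10)
  bit 0 = 1: r = r^2 * 45 mod 47 = 1^2 * 45 = 1*45 = 45
  bit 1 = 0: r = r^2 mod 47 = 45^2 = 4
  -> B = 4
s = B^a = 4^22 mod 47  (bits of 22 = 10110)
  bit 0 = 1: r = r^2 * 4 mod 47 = 1^2 * 4 = 1*4 = 4
  bit 1 = 0: r = r^2 mod 47 = 4^2 = 16
  bit 2 = 1: r = r^2 * 4 mod 47 = 16^2 * 4 = 21*4 = 37
  bit 3 = 1: r = r^2 * 4 mod 47 = 37^2 * 4 = 6*4 = 24
  bit 4 = 0: r = r^2 mod 47 = 24^2 = 12
  -> s = B^a = 12

Answer: 12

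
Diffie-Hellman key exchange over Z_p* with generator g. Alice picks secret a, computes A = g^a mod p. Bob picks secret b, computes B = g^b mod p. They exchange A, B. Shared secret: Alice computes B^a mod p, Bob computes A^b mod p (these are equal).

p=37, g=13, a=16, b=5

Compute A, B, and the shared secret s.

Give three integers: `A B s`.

A = 13^16 mod 37  (bits of 16 = 10000)
  bit 0 = 1: r = r^2 * 13 mod 37 = 1^2 * 13 = 1*13 = 13
  bit 1 = 0: r = r^2 mod 37 = 13^2 = 21
  bit 2 = 0: r = r^2 mod 37 = 21^2 = 34
  bit 3 = 0: r = r^2 mod 37 = 34^2 = 9
  bit 4 = 0: r = r^2 mod 37 = 9^2 = 7
  -> A = 7
B = 13^5 mod 37  (bits of 5 = 101)
  bit 0 = 1: r = r^2 * 13 mod 37 = 1^2 * 13 = 1*13 = 13
  bit 1 = 0: r = r^2 mod 37 = 13^2 = 21
  bit 2 = 1: r = r^2 * 13 mod 37 = 21^2 * 13 = 34*13 = 35
  -> B = 35
s = B^a = 35^16 mod 37  (bits of 16 = 10000)
  bit 0 = 1: r = r^2 * 35 mod 37 = 1^2 * 35 = 1*35 = 35
  bit 1 = 0: r = r^2 mod 37 = 35^2 = 4
  bit 2 = 0: r = r^2 mod 37 = 4^2 = 16
  bit 3 = 0: r = r^2 mod 37 = 16^2 = 34
  bit 4 = 0: r = r^2 mod 37 = 34^2 = 9
  -> s = B^a = 9

Answer: 7 35 9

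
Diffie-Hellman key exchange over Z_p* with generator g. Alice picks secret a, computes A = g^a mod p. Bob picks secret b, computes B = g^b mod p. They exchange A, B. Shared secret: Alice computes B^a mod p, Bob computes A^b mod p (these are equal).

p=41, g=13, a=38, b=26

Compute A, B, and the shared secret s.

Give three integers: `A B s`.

Answer: 33 39 31

Derivation:
A = 13^38 mod 41  (bits of 38 = 100110)
  bit 0 = 1: r = r^2 * 13 mod 41 = 1^2 * 13 = 1*13 = 13
  bit 1 = 0: r = r^2 mod 41 = 13^2 = 5
  bit 2 = 0: r = r^2 mod 41 = 5^2 = 25
  bit 3 = 1: r = r^2 * 13 mod 41 = 25^2 * 13 = 10*13 = 7
  bit 4 = 1: r = r^2 * 13 mod 41 = 7^2 * 13 = 8*13 = 22
  bit 5 = 0: r = r^2 mod 41 = 22^2 = 33
  -> A = 33
B = 13^26 mod 41  (bits of 26 = 11010)
  bit 0 = 1: r = r^2 * 13 mod 41 = 1^2 * 13 = 1*13 = 13
  bit 1 = 1: r = r^2 * 13 mod 41 = 13^2 * 13 = 5*13 = 24
  bit 2 = 0: r = r^2 mod 41 = 24^2 = 2
  bit 3 = 1: r = r^2 * 13 mod 41 = 2^2 * 13 = 4*13 = 11
  bit 4 = 0: r = r^2 mod 41 = 11^2 = 39
  -> B = 39
s = B^a = 39^38 mod 41  (bits of 38 = 100110)
  bit 0 = 1: r = r^2 * 39 mod 41 = 1^2 * 39 = 1*39 = 39
  bit 1 = 0: r = r^2 mod 41 = 39^2 = 4
  bit 2 = 0: r = r^2 mod 41 = 4^2 = 16
  bit 3 = 1: r = r^2 * 39 mod 41 = 16^2 * 39 = 10*39 = 21
  bit 4 = 1: r = r^2 * 39 mod 41 = 21^2 * 39 = 31*39 = 20
  bit 5 = 0: r = r^2 mod 41 = 20^2 = 31
  -> s = B^a = 31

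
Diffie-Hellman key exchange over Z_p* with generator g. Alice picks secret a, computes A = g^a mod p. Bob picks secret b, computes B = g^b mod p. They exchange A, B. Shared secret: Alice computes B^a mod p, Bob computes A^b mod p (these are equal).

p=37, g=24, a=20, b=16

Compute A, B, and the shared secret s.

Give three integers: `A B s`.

A = 24^20 mod 37  (bits of 20 = 10100)
  bit 0 = 1: r = r^2 * 24 mod 37 = 1^2 * 24 = 1*24 = 24
  bit 1 = 0: r = r^2 mod 37 = 24^2 = 21
  bit 2 = 1: r = r^2 * 24 mod 37 = 21^2 * 24 = 34*24 = 2
  bit 3 = 0: r = r^2 mod 37 = 2^2 = 4
  bit 4 = 0: r = r^2 mod 37 = 4^2 = 16
  -> A = 16
B = 24^16 mod 37  (bits of 16 = 10000)
  bit 0 = 1: r = r^2 * 24 mod 37 = 1^2 * 24 = 1*24 = 24
  bit 1 = 0: r = r^2 mod 37 = 24^2 = 21
  bit 2 = 0: r = r^2 mod 37 = 21^2 = 34
  bit 3 = 0: r = r^2 mod 37 = 34^2 = 9
  bit 4 = 0: r = r^2 mod 37 = 9^2 = 7
  -> B = 7
s = B^a = 7^20 mod 37  (bits of 20 = 10100)
  bit 0 = 1: r = r^2 * 7 mod 37 = 1^2 * 7 = 1*7 = 7
  bit 1 = 0: r = r^2 mod 37 = 7^2 = 12
  bit 2 = 1: r = r^2 * 7 mod 37 = 12^2 * 7 = 33*7 = 9
  bit 3 = 0: r = r^2 mod 37 = 9^2 = 7
  bit 4 = 0: r = r^2 mod 37 = 7^2 = 12
  -> s = B^a = 12

Answer: 16 7 12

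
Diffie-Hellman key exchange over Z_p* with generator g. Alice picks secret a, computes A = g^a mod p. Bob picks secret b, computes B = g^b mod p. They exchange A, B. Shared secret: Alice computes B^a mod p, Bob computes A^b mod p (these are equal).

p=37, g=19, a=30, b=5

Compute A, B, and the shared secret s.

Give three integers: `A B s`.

Answer: 27 22 11

Derivation:
A = 19^30 mod 37  (bits of 30 = 11110)
  bit 0 = 1: r = r^2 * 19 mod 37 = 1^2 * 19 = 1*19 = 19
  bit 1 = 1: r = r^2 * 19 mod 37 = 19^2 * 19 = 28*19 = 14
  bit 2 = 1: r = r^2 * 19 mod 37 = 14^2 * 19 = 11*19 = 24
  bit 3 = 1: r = r^2 * 19 mod 37 = 24^2 * 19 = 21*19 = 29
  bit 4 = 0: r = r^2 mod 37 = 29^2 = 27
  -> A = 27
B = 19^5 mod 37  (bits of 5 = 101)
  bit 0 = 1: r = r^2 * 19 mod 37 = 1^2 * 19 = 1*19 = 19
  bit 1 = 0: r = r^2 mod 37 = 19^2 = 28
  bit 2 = 1: r = r^2 * 19 mod 37 = 28^2 * 19 = 7*19 = 22
  -> B = 22
s = B^a = 22^30 mod 37  (bits of 30 = 11110)
  bit 0 = 1: r = r^2 * 22 mod 37 = 1^2 * 22 = 1*22 = 22
  bit 1 = 1: r = r^2 * 22 mod 37 = 22^2 * 22 = 3*22 = 29
  bit 2 = 1: r = r^2 * 22 mod 37 = 29^2 * 22 = 27*22 = 2
  bit 3 = 1: r = r^2 * 22 mod 37 = 2^2 * 22 = 4*22 = 14
  bit 4 = 0: r = r^2 mod 37 = 14^2 = 11
  -> s = B^a = 11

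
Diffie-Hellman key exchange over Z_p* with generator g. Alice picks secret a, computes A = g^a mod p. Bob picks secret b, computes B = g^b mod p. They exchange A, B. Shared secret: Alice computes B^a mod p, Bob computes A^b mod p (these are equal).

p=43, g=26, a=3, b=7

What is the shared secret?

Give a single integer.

Answer: 42

Derivation:
A = 26^3 mod 43  (bits of 3 = 11)
  bit 0 = 1: r = r^2 * 26 mod 43 = 1^2 * 26 = 1*26 = 26
  bit 1 = 1: r = r^2 * 26 mod 43 = 26^2 * 26 = 31*26 = 32
  -> A = 32
B = 26^7 mod 43  (bits of 7 = 111)
  bit 0 = 1: r = r^2 * 26 mod 43 = 1^2 * 26 = 1*26 = 26
  bit 1 = 1: r = r^2 * 26 mod 43 = 26^2 * 26 = 31*26 = 32
  bit 2 = 1: r = r^2 * 26 mod 43 = 32^2 * 26 = 35*26 = 7
  -> B = 7
s = B^a = 7^3 mod 43  (bits of 3 = 11)
  bit 0 = 1: r = r^2 * 7 mod 43 = 1^2 * 7 = 1*7 = 7
  bit 1 = 1: r = r^2 * 7 mod 43 = 7^2 * 7 = 6*7 = 42
  -> s = B^a = 42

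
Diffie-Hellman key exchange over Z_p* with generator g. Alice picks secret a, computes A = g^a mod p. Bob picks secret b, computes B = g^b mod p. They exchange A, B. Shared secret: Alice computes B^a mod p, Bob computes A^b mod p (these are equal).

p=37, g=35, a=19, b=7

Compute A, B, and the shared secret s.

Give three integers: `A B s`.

Answer: 2 20 17

Derivation:
A = 35^19 mod 37  (bits of 19 = 10011)
  bit 0 = 1: r = r^2 * 35 mod 37 = 1^2 * 35 = 1*35 = 35
  bit 1 = 0: r = r^2 mod 37 = 35^2 = 4
  bit 2 = 0: r = r^2 mod 37 = 4^2 = 16
  bit 3 = 1: r = r^2 * 35 mod 37 = 16^2 * 35 = 34*35 = 6
  bit 4 = 1: r = r^2 * 35 mod 37 = 6^2 * 35 = 36*35 = 2
  -> A = 2
B = 35^7 mod 37  (bits of 7 = 111)
  bit 0 = 1: r = r^2 * 35 mod 37 = 1^2 * 35 = 1*35 = 35
  bit 1 = 1: r = r^2 * 35 mod 37 = 35^2 * 35 = 4*35 = 29
  bit 2 = 1: r = r^2 * 35 mod 37 = 29^2 * 35 = 27*35 = 20
  -> B = 20
s = B^a = 20^19 mod 37  (bits of 19 = 10011)
  bit 0 = 1: r = r^2 * 20 mod 37 = 1^2 * 20 = 1*20 = 20
  bit 1 = 0: r = r^2 mod 37 = 20^2 = 30
  bit 2 = 0: r = r^2 mod 37 = 30^2 = 12
  bit 3 = 1: r = r^2 * 20 mod 37 = 12^2 * 20 = 33*20 = 31
  bit 4 = 1: r = r^2 * 20 mod 37 = 31^2 * 20 = 36*20 = 17
  -> s = B^a = 17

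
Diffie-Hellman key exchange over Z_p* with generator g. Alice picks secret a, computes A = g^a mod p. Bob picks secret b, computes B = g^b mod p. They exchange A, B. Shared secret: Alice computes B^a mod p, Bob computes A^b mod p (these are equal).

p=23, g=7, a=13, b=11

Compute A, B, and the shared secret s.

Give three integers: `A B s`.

A = 7^13 mod 23  (bits of 13 = 1101)
  bit 0 = 1: r = r^2 * 7 mod 23 = 1^2 * 7 = 1*7 = 7
  bit 1 = 1: r = r^2 * 7 mod 23 = 7^2 * 7 = 3*7 = 21
  bit 2 = 0: r = r^2 mod 23 = 21^2 = 4
  bit 3 = 1: r = r^2 * 7 mod 23 = 4^2 * 7 = 16*7 = 20
  -> A = 20
B = 7^11 mod 23  (bits of 11 = 1011)
  bit 0 = 1: r = r^2 * 7 mod 23 = 1^2 * 7 = 1*7 = 7
  bit 1 = 0: r = r^2 mod 23 = 7^2 = 3
  bit 2 = 1: r = r^2 * 7 mod 23 = 3^2 * 7 = 9*7 = 17
  bit 3 = 1: r = r^2 * 7 mod 23 = 17^2 * 7 = 13*7 = 22
  -> B = 22
s = B^a = 22^13 mod 23  (bits of 13 = 1101)
  bit 0 = 1: r = r^2 * 22 mod 23 = 1^2 * 22 = 1*22 = 22
  bit 1 = 1: r = r^2 * 22 mod 23 = 22^2 * 22 = 1*22 = 22
  bit 2 = 0: r = r^2 mod 23 = 22^2 = 1
  bit 3 = 1: r = r^2 * 22 mod 23 = 1^2 * 22 = 1*22 = 22
  -> s = B^a = 22

Answer: 20 22 22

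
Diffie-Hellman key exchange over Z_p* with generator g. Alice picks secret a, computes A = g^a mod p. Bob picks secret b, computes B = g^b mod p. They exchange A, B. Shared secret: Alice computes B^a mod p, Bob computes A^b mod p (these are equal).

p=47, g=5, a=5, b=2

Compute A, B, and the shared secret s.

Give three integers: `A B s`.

A = 5^5 mod 47  (bits of 5 = 101)
  bit 0 = 1: r = r^2 * 5 mod 47 = 1^2 * 5 = 1*5 = 5
  bit 1 = 0: r = r^2 mod 47 = 5^2 = 25
  bit 2 = 1: r = r^2 * 5 mod 47 = 25^2 * 5 = 14*5 = 23
  -> A = 23
B = 5^2 mod 47  (bits of 2 = 10)
  bit 0 = 1: r = r^2 * 5 mod 47 = 1^2 * 5 = 1*5 = 5
  bit 1 = 0: r = r^2 mod 47 = 5^2 = 25
  -> B = 25
s = B^a = 25^5 mod 47  (bits of 5 = 101)
  bit 0 = 1: r = r^2 * 25 mod 47 = 1^2 * 25 = 1*25 = 25
  bit 1 = 0: r = r^2 mod 47 = 25^2 = 14
  bit 2 = 1: r = r^2 * 25 mod 47 = 14^2 * 25 = 8*25 = 12
  -> s = B^a = 12

Answer: 23 25 12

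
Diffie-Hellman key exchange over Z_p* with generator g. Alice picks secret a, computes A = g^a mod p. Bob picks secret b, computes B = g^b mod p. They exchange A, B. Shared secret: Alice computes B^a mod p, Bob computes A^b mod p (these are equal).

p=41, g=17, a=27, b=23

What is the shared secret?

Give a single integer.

A = 17^27 mod 41  (bits of 27 = 11011)
  bit 0 = 1: r = r^2 * 17 mod 41 = 1^2 * 17 = 1*17 = 17
  bit 1 = 1: r = r^2 * 17 mod 41 = 17^2 * 17 = 2*17 = 34
  bit 2 = 0: r = r^2 mod 41 = 34^2 = 8
  bit 3 = 1: r = r^2 * 17 mod 41 = 8^2 * 17 = 23*17 = 22
  bit 4 = 1: r = r^2 * 17 mod 41 = 22^2 * 17 = 33*17 = 28
  -> A = 28
B = 17^23 mod 41  (bits of 23 = 10111)
  bit 0 = 1: r = r^2 * 17 mod 41 = 1^2 * 17 = 1*17 = 17
  bit 1 = 0: r = r^2 mod 41 = 17^2 = 2
  bit 2 = 1: r = r^2 * 17 mod 41 = 2^2 * 17 = 4*17 = 27
  bit 3 = 1: r = r^2 * 17 mod 41 = 27^2 * 17 = 32*17 = 11
  bit 4 = 1: r = r^2 * 17 mod 41 = 11^2 * 17 = 39*17 = 7
  -> B = 7
s = B^a = 7^27 mod 41  (bits of 27 = 11011)
  bit 0 = 1: r = r^2 * 7 mod 41 = 1^2 * 7 = 1*7 = 7
  bit 1 = 1: r = r^2 * 7 mod 41 = 7^2 * 7 = 8*7 = 15
  bit 2 = 0: r = r^2 mod 41 = 15^2 = 20
  bit 3 = 1: r = r^2 * 7 mod 41 = 20^2 * 7 = 31*7 = 12
  bit 4 = 1: r = r^2 * 7 mod 41 = 12^2 * 7 = 21*7 = 24
  -> s = B^a = 24

Answer: 24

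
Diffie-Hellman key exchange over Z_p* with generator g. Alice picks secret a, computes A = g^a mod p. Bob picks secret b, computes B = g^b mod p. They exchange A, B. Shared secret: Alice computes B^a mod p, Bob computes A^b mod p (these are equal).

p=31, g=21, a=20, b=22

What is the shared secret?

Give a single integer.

A = 21^20 mod 31  (bits of 20 = 10100)
  bit 0 = 1: r = r^2 * 21 mod 31 = 1^2 * 21 = 1*21 = 21
  bit 1 = 0: r = r^2 mod 31 = 21^2 = 7
  bit 2 = 1: r = r^2 * 21 mod 31 = 7^2 * 21 = 18*21 = 6
  bit 3 = 0: r = r^2 mod 31 = 6^2 = 5
  bit 4 = 0: r = r^2 mod 31 = 5^2 = 25
  -> A = 25
B = 21^22 mod 31  (bits of 22 = 10110)
  bit 0 = 1: r = r^2 * 21 mod 31 = 1^2 * 21 = 1*21 = 21
  bit 1 = 0: r = r^2 mod 31 = 21^2 = 7
  bit 2 = 1: r = r^2 * 21 mod 31 = 7^2 * 21 = 18*21 = 6
  bit 3 = 1: r = r^2 * 21 mod 31 = 6^2 * 21 = 5*21 = 12
  bit 4 = 0: r = r^2 mod 31 = 12^2 = 20
  -> B = 20
s = B^a = 20^20 mod 31  (bits of 20 = 10100)
  bit 0 = 1: r = r^2 * 20 mod 31 = 1^2 * 20 = 1*20 = 20
  bit 1 = 0: r = r^2 mod 31 = 20^2 = 28
  bit 2 = 1: r = r^2 * 20 mod 31 = 28^2 * 20 = 9*20 = 25
  bit 3 = 0: r = r^2 mod 31 = 25^2 = 5
  bit 4 = 0: r = r^2 mod 31 = 5^2 = 25
  -> s = B^a = 25

Answer: 25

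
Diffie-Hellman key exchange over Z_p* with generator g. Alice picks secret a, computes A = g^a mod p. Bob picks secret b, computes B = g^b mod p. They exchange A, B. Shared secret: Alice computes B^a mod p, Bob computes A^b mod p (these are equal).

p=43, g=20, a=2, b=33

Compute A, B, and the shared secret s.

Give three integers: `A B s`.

A = 20^2 mod 43  (bits of 2 = 10)
  bit 0 = 1: r = r^2 * 20 mod 43 = 1^2 * 20 = 1*20 = 20
  bit 1 = 0: r = r^2 mod 43 = 20^2 = 13
  -> A = 13
B = 20^33 mod 43  (bits of 33 = 100001)
  bit 0 = 1: r = r^2 * 20 mod 43 = 1^2 * 20 = 1*20 = 20
  bit 1 = 0: r = r^2 mod 43 = 20^2 = 13
  bit 2 = 0: r = r^2 mod 43 = 13^2 = 40
  bit 3 = 0: r = r^2 mod 43 = 40^2 = 9
  bit 4 = 0: r = r^2 mod 43 = 9^2 = 38
  bit 5 = 1: r = r^2 * 20 mod 43 = 38^2 * 20 = 25*20 = 27
  -> B = 27
s = B^a = 27^2 mod 43  (bits of 2 = 10)
  bit 0 = 1: r = r^2 * 27 mod 43 = 1^2 * 27 = 1*27 = 27
  bit 1 = 0: r = r^2 mod 43 = 27^2 = 41
  -> s = B^a = 41

Answer: 13 27 41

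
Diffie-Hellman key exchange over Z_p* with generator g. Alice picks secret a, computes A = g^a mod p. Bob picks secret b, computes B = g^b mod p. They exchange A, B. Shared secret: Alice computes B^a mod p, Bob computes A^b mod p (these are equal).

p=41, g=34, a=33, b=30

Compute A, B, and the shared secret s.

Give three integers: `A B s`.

A = 34^33 mod 41  (bits of 33 = 100001)
  bit 0 = 1: r = r^2 * 34 mod 41 = 1^2 * 34 = 1*34 = 34
  bit 1 = 0: r = r^2 mod 41 = 34^2 = 8
  bit 2 = 0: r = r^2 mod 41 = 8^2 = 23
  bit 3 = 0: r = r^2 mod 41 = 23^2 = 37
  bit 4 = 0: r = r^2 mod 41 = 37^2 = 16
  bit 5 = 1: r = r^2 * 34 mod 41 = 16^2 * 34 = 10*34 = 12
  -> A = 12
B = 34^30 mod 41  (bits of 30 = 11110)
  bit 0 = 1: r = r^2 * 34 mod 41 = 1^2 * 34 = 1*34 = 34
  bit 1 = 1: r = r^2 * 34 mod 41 = 34^2 * 34 = 8*34 = 26
  bit 2 = 1: r = r^2 * 34 mod 41 = 26^2 * 34 = 20*34 = 24
  bit 3 = 1: r = r^2 * 34 mod 41 = 24^2 * 34 = 2*34 = 27
  bit 4 = 0: r = r^2 mod 41 = 27^2 = 32
  -> B = 32
s = B^a = 32^33 mod 41  (bits of 33 = 100001)
  bit 0 = 1: r = r^2 * 32 mod 41 = 1^2 * 32 = 1*32 = 32
  bit 1 = 0: r = r^2 mod 41 = 32^2 = 40
  bit 2 = 0: r = r^2 mod 41 = 40^2 = 1
  bit 3 = 0: r = r^2 mod 41 = 1^2 = 1
  bit 4 = 0: r = r^2 mod 41 = 1^2 = 1
  bit 5 = 1: r = r^2 * 32 mod 41 = 1^2 * 32 = 1*32 = 32
  -> s = B^a = 32

Answer: 12 32 32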